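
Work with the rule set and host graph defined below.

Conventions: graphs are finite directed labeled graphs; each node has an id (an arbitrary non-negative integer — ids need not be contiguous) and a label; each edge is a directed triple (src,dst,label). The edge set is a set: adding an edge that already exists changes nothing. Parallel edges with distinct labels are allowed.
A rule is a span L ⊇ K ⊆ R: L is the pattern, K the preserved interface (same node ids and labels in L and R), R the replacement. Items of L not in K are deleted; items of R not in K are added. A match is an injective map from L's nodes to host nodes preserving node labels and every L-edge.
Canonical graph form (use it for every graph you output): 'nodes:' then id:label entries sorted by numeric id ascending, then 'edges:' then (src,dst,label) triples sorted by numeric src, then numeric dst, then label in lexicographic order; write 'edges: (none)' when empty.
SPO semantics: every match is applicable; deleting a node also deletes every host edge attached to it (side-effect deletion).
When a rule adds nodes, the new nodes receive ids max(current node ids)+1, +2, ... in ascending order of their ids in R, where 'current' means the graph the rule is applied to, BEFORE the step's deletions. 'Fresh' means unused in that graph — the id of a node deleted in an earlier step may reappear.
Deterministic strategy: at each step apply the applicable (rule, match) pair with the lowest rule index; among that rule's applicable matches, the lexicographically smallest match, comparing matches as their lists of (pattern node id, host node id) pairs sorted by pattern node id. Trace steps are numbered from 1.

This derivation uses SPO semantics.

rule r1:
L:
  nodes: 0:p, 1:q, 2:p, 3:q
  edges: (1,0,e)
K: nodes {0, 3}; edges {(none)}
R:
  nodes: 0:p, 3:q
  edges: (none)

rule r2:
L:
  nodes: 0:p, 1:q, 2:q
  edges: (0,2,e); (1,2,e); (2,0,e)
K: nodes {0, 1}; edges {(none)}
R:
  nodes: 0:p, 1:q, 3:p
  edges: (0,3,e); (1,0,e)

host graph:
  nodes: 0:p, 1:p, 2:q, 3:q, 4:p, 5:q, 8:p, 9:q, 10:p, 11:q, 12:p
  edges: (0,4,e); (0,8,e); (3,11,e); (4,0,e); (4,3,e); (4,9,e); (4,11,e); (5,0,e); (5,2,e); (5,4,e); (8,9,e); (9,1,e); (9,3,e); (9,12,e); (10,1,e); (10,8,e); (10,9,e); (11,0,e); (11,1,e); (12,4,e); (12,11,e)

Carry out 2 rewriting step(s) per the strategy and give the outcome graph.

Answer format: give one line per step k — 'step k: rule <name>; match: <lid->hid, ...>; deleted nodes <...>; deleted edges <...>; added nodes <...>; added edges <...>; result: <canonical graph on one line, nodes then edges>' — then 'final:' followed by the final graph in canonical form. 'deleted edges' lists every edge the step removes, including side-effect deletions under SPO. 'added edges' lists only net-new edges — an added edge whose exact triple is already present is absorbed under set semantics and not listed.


step 1: rule r1; match: 0->0, 1->5, 2->1, 3->2; deleted nodes 1, 5; deleted edges (5,0,e); (5,2,e); (5,4,e); (9,1,e); (10,1,e); (11,1,e); added nodes (none); added edges (none); result: nodes: 0:p, 2:q, 3:q, 4:p, 8:p, 9:q, 10:p, 11:q, 12:p edges: (0,4,e); (0,8,e); (3,11,e); (4,0,e); (4,3,e); (4,9,e); (4,11,e); (8,9,e); (9,3,e); (9,12,e); (10,8,e); (10,9,e); (11,0,e); (12,4,e); (12,11,e)
step 2: rule r1; match: 0->0, 1->11, 2->4, 3->2; deleted nodes 4, 11; deleted edges (0,4,e); (3,11,e); (4,0,e); (4,3,e); (4,9,e); (4,11,e); (11,0,e); (12,4,e); (12,11,e); added nodes (none); added edges (none); result: nodes: 0:p, 2:q, 3:q, 8:p, 9:q, 10:p, 12:p edges: (0,8,e); (8,9,e); (9,3,e); (9,12,e); (10,8,e); (10,9,e)
final:
nodes: 0:p, 2:q, 3:q, 8:p, 9:q, 10:p, 12:p
edges: (0,8,e); (8,9,e); (9,3,e); (9,12,e); (10,8,e); (10,9,e)


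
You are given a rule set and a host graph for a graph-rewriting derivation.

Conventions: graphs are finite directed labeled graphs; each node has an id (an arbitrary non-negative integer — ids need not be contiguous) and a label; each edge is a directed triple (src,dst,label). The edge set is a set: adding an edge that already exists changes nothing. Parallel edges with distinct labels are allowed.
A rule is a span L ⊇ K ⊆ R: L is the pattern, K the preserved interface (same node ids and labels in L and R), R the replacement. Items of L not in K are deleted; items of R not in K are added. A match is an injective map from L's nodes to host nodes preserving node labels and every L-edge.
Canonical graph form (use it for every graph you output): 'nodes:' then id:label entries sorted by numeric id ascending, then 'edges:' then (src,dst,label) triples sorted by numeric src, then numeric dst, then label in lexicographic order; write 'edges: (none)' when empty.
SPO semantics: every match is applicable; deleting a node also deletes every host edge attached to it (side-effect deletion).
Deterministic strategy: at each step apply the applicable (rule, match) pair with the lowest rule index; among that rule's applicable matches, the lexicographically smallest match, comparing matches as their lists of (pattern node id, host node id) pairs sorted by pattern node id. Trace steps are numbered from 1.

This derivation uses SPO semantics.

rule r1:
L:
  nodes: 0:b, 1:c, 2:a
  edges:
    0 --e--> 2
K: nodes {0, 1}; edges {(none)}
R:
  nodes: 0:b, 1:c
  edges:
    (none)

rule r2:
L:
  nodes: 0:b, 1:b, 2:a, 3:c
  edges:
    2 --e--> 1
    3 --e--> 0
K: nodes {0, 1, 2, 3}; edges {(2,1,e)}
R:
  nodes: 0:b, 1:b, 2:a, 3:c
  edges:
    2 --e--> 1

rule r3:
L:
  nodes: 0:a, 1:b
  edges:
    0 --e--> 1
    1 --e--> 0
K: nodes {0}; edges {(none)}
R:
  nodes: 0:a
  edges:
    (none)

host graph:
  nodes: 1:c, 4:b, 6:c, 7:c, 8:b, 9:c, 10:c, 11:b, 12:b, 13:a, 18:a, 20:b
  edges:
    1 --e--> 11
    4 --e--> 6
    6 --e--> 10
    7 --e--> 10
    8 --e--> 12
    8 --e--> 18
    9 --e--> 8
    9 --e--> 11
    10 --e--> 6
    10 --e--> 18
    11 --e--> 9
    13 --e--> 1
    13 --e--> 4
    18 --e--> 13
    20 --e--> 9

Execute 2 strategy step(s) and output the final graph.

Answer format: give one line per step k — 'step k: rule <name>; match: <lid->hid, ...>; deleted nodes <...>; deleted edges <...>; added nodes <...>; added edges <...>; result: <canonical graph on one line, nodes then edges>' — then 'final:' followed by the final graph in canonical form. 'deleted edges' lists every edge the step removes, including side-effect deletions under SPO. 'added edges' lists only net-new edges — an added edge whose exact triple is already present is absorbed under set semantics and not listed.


step 1: rule r1; match: 0->8, 1->1, 2->18; deleted nodes 18; deleted edges (8,18,e); (10,18,e); (18,13,e); added nodes (none); added edges (none); result: nodes: 1:c, 4:b, 6:c, 7:c, 8:b, 9:c, 10:c, 11:b, 12:b, 13:a, 20:b edges: (1,11,e); (4,6,e); (6,10,e); (7,10,e); (8,12,e); (9,8,e); (9,11,e); (10,6,e); (11,9,e); (13,1,e); (13,4,e); (20,9,e)
step 2: rule r2; match: 0->8, 1->4, 2->13, 3->9; deleted nodes (none); deleted edges (9,8,e); added nodes (none); added edges (none); result: nodes: 1:c, 4:b, 6:c, 7:c, 8:b, 9:c, 10:c, 11:b, 12:b, 13:a, 20:b edges: (1,11,e); (4,6,e); (6,10,e); (7,10,e); (8,12,e); (9,11,e); (10,6,e); (11,9,e); (13,1,e); (13,4,e); (20,9,e)
final:
nodes: 1:c, 4:b, 6:c, 7:c, 8:b, 9:c, 10:c, 11:b, 12:b, 13:a, 20:b
edges: (1,11,e); (4,6,e); (6,10,e); (7,10,e); (8,12,e); (9,11,e); (10,6,e); (11,9,e); (13,1,e); (13,4,e); (20,9,e)


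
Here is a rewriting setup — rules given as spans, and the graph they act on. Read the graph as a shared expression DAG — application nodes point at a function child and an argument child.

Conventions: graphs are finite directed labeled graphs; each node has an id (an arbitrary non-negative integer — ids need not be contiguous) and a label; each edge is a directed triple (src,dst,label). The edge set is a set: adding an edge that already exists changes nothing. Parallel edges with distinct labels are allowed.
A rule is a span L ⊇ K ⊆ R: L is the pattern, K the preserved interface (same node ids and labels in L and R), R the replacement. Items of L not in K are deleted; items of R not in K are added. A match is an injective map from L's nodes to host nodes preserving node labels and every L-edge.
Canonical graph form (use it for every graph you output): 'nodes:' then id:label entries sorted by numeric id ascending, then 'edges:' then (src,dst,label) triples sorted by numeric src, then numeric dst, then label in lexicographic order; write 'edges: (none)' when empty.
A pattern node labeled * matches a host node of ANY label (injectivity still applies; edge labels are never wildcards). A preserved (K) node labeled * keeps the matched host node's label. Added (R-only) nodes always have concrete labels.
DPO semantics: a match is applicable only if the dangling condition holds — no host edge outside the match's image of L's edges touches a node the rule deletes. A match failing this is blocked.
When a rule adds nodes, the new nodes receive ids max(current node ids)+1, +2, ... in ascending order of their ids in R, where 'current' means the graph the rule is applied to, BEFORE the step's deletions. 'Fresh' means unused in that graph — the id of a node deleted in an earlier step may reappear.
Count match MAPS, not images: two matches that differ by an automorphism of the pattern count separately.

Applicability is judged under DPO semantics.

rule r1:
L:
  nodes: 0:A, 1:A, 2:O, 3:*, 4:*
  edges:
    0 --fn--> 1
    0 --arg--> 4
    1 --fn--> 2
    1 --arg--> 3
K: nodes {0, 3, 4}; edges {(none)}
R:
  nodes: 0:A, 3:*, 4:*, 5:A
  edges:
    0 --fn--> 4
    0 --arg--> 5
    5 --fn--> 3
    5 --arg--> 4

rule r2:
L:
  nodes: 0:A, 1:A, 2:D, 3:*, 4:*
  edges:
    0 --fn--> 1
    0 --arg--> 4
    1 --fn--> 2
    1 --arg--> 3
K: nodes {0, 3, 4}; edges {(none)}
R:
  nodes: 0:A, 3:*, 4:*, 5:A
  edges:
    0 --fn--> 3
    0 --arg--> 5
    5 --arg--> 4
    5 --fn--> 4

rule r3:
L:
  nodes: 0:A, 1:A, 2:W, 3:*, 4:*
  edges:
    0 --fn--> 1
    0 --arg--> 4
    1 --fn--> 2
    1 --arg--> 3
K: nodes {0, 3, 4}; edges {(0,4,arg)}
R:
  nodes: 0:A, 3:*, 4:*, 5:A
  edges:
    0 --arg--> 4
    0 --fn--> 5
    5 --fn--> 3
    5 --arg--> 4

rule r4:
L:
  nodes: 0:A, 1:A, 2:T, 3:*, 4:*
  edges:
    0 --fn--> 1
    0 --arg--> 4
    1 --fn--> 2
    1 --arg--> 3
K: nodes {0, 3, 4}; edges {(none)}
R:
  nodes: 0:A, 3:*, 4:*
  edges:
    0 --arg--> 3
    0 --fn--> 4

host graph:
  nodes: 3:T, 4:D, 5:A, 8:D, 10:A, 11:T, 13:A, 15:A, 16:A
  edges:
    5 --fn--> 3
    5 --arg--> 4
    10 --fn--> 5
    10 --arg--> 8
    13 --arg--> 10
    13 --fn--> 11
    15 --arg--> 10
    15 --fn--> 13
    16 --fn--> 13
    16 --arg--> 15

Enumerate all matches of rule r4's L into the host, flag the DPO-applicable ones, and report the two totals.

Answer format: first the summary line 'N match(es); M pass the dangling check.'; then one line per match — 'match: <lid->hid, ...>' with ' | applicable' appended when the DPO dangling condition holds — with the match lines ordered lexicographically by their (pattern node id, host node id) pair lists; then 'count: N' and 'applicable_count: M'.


2 match(es); 1 pass the dangling check.
match: 0->10, 1->5, 2->3, 3->4, 4->8 | applicable
match: 0->16, 1->13, 2->11, 3->10, 4->15
count: 2
applicable_count: 1


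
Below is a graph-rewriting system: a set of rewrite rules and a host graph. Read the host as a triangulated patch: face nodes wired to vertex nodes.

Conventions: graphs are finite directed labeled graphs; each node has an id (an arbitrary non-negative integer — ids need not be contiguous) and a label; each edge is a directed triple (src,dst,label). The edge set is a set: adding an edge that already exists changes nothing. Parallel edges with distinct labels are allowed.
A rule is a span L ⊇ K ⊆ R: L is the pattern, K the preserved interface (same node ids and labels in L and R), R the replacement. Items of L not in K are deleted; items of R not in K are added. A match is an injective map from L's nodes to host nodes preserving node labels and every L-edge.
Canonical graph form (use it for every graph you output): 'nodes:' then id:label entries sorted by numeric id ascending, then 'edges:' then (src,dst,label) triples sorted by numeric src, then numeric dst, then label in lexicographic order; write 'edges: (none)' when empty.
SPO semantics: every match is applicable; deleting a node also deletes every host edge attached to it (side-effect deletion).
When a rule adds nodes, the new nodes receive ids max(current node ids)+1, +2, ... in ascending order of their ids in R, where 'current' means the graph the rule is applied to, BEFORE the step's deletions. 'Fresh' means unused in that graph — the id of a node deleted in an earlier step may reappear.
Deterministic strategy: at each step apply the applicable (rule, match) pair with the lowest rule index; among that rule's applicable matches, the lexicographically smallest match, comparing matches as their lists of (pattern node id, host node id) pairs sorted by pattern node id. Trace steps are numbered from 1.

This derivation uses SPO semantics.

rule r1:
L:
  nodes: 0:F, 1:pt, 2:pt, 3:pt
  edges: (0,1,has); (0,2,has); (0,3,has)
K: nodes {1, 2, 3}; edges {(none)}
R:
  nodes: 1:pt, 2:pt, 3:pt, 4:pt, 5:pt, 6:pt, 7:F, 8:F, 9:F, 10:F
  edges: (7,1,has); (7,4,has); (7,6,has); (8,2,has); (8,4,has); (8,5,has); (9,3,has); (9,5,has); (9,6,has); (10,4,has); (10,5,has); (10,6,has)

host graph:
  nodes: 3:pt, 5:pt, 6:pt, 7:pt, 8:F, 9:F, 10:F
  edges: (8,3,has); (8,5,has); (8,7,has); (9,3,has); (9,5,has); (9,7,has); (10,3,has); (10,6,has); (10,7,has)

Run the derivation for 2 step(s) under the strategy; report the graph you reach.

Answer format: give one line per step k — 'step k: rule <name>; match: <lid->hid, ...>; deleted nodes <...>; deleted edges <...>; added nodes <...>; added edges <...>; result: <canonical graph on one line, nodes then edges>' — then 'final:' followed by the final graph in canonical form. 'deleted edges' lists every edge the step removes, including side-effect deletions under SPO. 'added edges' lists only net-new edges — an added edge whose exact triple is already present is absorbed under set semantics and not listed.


step 1: rule r1; match: 0->8, 1->3, 2->5, 3->7; deleted nodes 8; deleted edges (8,3,has); (8,5,has); (8,7,has); added nodes 11, 12, 13, 14, 15, 16, 17; added edges (14,3,has); (14,11,has); (14,13,has); (15,5,has); (15,11,has); (15,12,has); (16,7,has); (16,12,has); (16,13,has); (17,11,has); (17,12,has); (17,13,has); result: nodes: 3:pt, 5:pt, 6:pt, 7:pt, 9:F, 10:F, 11:pt, 12:pt, 13:pt, 14:F, 15:F, 16:F, 17:F edges: (9,3,has); (9,5,has); (9,7,has); (10,3,has); (10,6,has); (10,7,has); (14,3,has); (14,11,has); (14,13,has); (15,5,has); (15,11,has); (15,12,has); (16,7,has); (16,12,has); (16,13,has); (17,11,has); (17,12,has); (17,13,has)
step 2: rule r1; match: 0->9, 1->3, 2->5, 3->7; deleted nodes 9; deleted edges (9,3,has); (9,5,has); (9,7,has); added nodes 18, 19, 20, 21, 22, 23, 24; added edges (21,3,has); (21,18,has); (21,20,has); (22,5,has); (22,18,has); (22,19,has); (23,7,has); (23,19,has); (23,20,has); (24,18,has); (24,19,has); (24,20,has); result: nodes: 3:pt, 5:pt, 6:pt, 7:pt, 10:F, 11:pt, 12:pt, 13:pt, 14:F, 15:F, 16:F, 17:F, 18:pt, 19:pt, 20:pt, 21:F, 22:F, 23:F, 24:F edges: (10,3,has); (10,6,has); (10,7,has); (14,3,has); (14,11,has); (14,13,has); (15,5,has); (15,11,has); (15,12,has); (16,7,has); (16,12,has); (16,13,has); (17,11,has); (17,12,has); (17,13,has); (21,3,has); (21,18,has); (21,20,has); (22,5,has); (22,18,has); (22,19,has); (23,7,has); (23,19,has); (23,20,has); (24,18,has); (24,19,has); (24,20,has)
final:
nodes: 3:pt, 5:pt, 6:pt, 7:pt, 10:F, 11:pt, 12:pt, 13:pt, 14:F, 15:F, 16:F, 17:F, 18:pt, 19:pt, 20:pt, 21:F, 22:F, 23:F, 24:F
edges: (10,3,has); (10,6,has); (10,7,has); (14,3,has); (14,11,has); (14,13,has); (15,5,has); (15,11,has); (15,12,has); (16,7,has); (16,12,has); (16,13,has); (17,11,has); (17,12,has); (17,13,has); (21,3,has); (21,18,has); (21,20,has); (22,5,has); (22,18,has); (22,19,has); (23,7,has); (23,19,has); (23,20,has); (24,18,has); (24,19,has); (24,20,has)


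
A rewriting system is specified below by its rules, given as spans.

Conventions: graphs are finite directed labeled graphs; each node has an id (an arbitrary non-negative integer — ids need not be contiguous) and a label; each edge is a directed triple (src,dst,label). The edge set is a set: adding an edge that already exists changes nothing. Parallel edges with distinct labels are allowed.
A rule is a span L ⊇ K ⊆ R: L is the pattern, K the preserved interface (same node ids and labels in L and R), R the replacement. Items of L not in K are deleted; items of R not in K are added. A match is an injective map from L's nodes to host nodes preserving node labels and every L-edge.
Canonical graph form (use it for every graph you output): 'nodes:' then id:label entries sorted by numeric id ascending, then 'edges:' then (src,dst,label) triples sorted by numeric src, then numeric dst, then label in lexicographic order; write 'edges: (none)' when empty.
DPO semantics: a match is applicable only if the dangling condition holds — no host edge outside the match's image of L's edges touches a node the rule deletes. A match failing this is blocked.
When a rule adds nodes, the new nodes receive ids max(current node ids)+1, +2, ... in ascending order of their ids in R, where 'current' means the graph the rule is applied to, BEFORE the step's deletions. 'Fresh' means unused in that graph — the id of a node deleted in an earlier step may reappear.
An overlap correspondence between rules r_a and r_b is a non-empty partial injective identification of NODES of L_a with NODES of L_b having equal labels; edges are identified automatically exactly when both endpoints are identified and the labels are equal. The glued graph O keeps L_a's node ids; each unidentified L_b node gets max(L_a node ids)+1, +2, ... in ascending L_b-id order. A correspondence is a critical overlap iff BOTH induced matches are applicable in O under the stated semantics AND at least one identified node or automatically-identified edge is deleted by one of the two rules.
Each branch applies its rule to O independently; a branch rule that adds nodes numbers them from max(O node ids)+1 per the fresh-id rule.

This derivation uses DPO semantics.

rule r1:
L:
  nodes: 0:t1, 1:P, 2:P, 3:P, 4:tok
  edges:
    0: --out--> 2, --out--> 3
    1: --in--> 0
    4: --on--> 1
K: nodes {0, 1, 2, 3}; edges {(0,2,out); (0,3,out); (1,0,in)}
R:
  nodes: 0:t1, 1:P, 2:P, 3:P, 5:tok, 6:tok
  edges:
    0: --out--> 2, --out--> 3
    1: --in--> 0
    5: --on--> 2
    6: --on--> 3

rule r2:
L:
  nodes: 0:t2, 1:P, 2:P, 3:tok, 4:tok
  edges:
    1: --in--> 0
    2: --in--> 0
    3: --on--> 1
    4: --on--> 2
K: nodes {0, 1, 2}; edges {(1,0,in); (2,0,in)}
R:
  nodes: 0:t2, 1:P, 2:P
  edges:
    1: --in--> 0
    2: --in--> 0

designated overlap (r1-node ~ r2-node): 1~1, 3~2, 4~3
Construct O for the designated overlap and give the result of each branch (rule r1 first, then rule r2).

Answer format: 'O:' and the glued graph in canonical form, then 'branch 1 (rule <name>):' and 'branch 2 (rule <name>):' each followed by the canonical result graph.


O:
nodes: 0:t1, 1:P, 2:P, 3:P, 4:tok, 5:t2, 6:tok
edges: (0,2,out); (0,3,out); (1,0,in); (1,5,in); (3,5,in); (4,1,on); (6,3,on)
branch 1 (rule r1):
nodes: 0:t1, 1:P, 2:P, 3:P, 5:t2, 6:tok, 7:tok, 8:tok
edges: (0,2,out); (0,3,out); (1,0,in); (1,5,in); (3,5,in); (6,3,on); (7,2,on); (8,3,on)
branch 2 (rule r2):
nodes: 0:t1, 1:P, 2:P, 3:P, 5:t2
edges: (0,2,out); (0,3,out); (1,0,in); (1,5,in); (3,5,in)


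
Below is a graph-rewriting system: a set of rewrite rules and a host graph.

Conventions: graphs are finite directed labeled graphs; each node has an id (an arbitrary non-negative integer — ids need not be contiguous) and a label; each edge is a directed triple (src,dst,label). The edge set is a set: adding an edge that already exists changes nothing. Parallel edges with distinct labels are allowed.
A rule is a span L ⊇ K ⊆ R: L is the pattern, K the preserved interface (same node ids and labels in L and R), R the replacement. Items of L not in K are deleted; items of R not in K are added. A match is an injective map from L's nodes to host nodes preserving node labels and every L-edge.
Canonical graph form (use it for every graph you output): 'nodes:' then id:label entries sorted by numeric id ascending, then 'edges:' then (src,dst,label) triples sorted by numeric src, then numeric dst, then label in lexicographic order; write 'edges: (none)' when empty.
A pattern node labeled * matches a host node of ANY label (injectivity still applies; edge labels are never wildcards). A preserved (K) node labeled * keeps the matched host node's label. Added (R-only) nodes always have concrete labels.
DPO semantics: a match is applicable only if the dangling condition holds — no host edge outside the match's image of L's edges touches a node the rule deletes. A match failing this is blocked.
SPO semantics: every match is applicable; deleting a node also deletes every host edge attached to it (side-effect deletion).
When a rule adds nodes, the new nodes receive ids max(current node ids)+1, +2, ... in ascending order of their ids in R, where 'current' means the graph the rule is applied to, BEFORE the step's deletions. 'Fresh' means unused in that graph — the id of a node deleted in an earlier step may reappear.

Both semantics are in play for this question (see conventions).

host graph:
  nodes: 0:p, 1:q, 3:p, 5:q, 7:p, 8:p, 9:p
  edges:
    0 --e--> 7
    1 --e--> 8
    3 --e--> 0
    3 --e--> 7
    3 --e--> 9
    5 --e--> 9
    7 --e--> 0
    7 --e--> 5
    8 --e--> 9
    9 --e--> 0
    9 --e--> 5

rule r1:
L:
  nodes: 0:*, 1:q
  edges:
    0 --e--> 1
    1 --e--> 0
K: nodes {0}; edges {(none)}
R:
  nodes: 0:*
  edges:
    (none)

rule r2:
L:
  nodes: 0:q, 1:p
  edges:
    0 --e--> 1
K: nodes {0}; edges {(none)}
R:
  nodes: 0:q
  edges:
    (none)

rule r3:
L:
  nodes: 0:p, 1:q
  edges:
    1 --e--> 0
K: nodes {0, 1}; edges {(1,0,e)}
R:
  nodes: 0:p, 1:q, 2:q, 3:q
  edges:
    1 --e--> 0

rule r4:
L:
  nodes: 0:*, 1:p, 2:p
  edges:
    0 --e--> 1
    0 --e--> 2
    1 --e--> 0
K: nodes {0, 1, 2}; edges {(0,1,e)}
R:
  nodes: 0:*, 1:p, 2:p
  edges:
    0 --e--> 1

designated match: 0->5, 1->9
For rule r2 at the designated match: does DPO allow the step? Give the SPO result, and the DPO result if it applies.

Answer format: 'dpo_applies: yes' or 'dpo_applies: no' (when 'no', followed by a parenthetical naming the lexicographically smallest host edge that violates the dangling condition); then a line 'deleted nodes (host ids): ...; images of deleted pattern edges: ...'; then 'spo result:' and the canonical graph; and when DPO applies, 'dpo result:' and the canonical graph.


dpo_applies: no
(the rule deletes node 9, which keeps host edge (3,9,e) outside the match image — the dangling condition fails, DPO blocks; SPO proceeds and side-deletes such edges)
deleted nodes (host ids): 9; images of deleted pattern edges: (5,9,e)
spo result:
nodes: 0:p, 1:q, 3:p, 5:q, 7:p, 8:p
edges: (0,7,e); (1,8,e); (3,0,e); (3,7,e); (7,0,e); (7,5,e)


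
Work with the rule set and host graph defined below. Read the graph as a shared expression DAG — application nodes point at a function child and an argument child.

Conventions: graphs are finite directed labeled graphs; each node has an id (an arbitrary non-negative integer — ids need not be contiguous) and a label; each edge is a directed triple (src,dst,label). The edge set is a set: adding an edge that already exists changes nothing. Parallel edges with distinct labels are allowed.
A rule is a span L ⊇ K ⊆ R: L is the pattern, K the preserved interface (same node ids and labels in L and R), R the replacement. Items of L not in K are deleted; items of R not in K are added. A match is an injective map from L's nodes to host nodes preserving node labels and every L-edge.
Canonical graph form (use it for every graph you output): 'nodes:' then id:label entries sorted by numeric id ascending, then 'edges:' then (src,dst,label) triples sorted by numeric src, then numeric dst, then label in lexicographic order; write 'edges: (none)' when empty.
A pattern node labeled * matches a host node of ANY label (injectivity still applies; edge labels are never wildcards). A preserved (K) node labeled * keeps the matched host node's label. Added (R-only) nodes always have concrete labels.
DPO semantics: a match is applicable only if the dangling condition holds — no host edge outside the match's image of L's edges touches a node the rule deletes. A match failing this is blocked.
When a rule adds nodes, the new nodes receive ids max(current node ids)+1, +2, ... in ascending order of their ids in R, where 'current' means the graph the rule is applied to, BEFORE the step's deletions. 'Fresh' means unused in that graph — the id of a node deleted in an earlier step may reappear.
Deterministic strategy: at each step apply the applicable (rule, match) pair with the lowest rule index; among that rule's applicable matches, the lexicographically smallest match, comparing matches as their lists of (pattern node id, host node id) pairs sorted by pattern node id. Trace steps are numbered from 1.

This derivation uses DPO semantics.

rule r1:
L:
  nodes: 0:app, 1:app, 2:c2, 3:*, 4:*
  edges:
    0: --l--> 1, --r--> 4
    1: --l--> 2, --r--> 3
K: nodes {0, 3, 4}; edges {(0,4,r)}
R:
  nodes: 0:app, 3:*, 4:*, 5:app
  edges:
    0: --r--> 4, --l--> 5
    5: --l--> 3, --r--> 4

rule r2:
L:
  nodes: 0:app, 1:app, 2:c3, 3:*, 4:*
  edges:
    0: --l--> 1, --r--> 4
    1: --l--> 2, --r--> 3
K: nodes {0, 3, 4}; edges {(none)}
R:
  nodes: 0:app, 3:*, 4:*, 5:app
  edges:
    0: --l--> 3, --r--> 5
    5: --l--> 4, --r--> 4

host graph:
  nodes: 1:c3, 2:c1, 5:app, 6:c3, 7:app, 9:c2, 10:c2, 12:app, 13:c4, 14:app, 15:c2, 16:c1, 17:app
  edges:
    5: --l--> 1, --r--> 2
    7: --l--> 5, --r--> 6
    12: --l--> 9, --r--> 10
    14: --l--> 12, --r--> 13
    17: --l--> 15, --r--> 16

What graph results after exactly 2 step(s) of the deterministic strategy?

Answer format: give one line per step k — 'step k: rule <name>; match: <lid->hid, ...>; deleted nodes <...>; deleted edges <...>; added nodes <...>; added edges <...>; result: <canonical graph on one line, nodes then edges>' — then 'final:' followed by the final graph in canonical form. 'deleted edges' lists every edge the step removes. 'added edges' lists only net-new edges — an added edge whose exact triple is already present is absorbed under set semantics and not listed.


step 1: rule r1; match: 0->14, 1->12, 2->9, 3->10, 4->13; deleted nodes 9, 12; deleted edges (12,9,l); (12,10,r); (14,12,l); added nodes 18; added edges (14,18,l); (18,10,l); (18,13,r); result: nodes: 1:c3, 2:c1, 5:app, 6:c3, 7:app, 10:c2, 13:c4, 14:app, 15:c2, 16:c1, 17:app, 18:app edges: (5,1,l); (5,2,r); (7,5,l); (7,6,r); (14,13,r); (14,18,l); (17,15,l); (17,16,r); (18,10,l); (18,13,r)
step 2: rule r2; match: 0->7, 1->5, 2->1, 3->2, 4->6; deleted nodes 1, 5; deleted edges (5,1,l); (5,2,r); (7,5,l); (7,6,r); added nodes 19; added edges (7,2,l); (7,19,r); (19,6,l); (19,6,r); result: nodes: 2:c1, 6:c3, 7:app, 10:c2, 13:c4, 14:app, 15:c2, 16:c1, 17:app, 18:app, 19:app edges: (7,2,l); (7,19,r); (14,13,r); (14,18,l); (17,15,l); (17,16,r); (18,10,l); (18,13,r); (19,6,l); (19,6,r)
final:
nodes: 2:c1, 6:c3, 7:app, 10:c2, 13:c4, 14:app, 15:c2, 16:c1, 17:app, 18:app, 19:app
edges: (7,2,l); (7,19,r); (14,13,r); (14,18,l); (17,15,l); (17,16,r); (18,10,l); (18,13,r); (19,6,l); (19,6,r)


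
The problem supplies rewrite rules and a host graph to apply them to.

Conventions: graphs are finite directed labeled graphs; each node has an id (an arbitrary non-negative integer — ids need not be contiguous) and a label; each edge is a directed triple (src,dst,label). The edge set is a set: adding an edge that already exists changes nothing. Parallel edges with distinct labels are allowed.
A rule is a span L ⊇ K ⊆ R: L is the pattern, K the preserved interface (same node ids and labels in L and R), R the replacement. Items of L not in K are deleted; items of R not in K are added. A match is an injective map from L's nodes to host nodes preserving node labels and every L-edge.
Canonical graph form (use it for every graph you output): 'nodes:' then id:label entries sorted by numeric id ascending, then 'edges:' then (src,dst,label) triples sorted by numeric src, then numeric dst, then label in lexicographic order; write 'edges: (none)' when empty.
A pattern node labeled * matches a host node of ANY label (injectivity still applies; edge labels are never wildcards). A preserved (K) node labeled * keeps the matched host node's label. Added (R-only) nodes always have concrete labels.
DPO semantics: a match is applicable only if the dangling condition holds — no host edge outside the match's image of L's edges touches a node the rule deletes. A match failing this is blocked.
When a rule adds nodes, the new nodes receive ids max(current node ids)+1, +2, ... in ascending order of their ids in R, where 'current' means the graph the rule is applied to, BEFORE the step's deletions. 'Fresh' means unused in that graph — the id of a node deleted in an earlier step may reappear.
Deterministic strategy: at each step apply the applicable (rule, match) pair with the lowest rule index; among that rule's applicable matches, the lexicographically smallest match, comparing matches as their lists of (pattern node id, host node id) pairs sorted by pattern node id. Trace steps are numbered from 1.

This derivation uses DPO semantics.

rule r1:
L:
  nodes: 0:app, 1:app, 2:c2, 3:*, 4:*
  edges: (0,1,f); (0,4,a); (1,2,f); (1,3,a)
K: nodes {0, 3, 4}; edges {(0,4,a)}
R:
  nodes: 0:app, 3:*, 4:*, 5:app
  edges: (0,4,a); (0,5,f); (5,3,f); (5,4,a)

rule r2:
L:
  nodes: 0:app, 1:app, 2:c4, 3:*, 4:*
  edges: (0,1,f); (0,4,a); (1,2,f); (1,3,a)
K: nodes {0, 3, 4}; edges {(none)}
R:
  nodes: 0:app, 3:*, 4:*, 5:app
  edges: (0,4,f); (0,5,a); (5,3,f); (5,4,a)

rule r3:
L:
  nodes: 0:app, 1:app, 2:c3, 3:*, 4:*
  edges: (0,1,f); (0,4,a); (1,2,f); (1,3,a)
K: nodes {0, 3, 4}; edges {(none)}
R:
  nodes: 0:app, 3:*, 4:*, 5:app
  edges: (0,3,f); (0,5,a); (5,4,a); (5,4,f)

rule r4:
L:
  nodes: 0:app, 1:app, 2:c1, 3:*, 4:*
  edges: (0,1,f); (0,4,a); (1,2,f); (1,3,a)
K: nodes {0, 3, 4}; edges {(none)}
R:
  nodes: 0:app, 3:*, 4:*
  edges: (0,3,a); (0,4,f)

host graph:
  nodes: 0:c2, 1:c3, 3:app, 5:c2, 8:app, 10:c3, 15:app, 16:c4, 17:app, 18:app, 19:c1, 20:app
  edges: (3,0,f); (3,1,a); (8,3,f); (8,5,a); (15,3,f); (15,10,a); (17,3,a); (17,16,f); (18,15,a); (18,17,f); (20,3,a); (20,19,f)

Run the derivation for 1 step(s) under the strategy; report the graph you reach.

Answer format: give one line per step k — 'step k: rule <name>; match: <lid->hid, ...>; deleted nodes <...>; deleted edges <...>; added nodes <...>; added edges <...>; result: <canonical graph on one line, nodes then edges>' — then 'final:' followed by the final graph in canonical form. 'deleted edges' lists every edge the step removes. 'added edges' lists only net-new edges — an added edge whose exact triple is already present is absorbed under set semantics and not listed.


step 1: rule r2; match: 0->18, 1->17, 2->16, 3->3, 4->15; deleted nodes 16, 17; deleted edges (17,3,a); (17,16,f); (18,15,a); (18,17,f); added nodes 21; added edges (18,15,f); (18,21,a); (21,3,f); (21,15,a); result: nodes: 0:c2, 1:c3, 3:app, 5:c2, 8:app, 10:c3, 15:app, 18:app, 19:c1, 20:app, 21:app edges: (3,0,f); (3,1,a); (8,3,f); (8,5,a); (15,3,f); (15,10,a); (18,15,f); (18,21,a); (20,3,a); (20,19,f); (21,3,f); (21,15,a)
final:
nodes: 0:c2, 1:c3, 3:app, 5:c2, 8:app, 10:c3, 15:app, 18:app, 19:c1, 20:app, 21:app
edges: (3,0,f); (3,1,a); (8,3,f); (8,5,a); (15,3,f); (15,10,a); (18,15,f); (18,21,a); (20,3,a); (20,19,f); (21,3,f); (21,15,a)


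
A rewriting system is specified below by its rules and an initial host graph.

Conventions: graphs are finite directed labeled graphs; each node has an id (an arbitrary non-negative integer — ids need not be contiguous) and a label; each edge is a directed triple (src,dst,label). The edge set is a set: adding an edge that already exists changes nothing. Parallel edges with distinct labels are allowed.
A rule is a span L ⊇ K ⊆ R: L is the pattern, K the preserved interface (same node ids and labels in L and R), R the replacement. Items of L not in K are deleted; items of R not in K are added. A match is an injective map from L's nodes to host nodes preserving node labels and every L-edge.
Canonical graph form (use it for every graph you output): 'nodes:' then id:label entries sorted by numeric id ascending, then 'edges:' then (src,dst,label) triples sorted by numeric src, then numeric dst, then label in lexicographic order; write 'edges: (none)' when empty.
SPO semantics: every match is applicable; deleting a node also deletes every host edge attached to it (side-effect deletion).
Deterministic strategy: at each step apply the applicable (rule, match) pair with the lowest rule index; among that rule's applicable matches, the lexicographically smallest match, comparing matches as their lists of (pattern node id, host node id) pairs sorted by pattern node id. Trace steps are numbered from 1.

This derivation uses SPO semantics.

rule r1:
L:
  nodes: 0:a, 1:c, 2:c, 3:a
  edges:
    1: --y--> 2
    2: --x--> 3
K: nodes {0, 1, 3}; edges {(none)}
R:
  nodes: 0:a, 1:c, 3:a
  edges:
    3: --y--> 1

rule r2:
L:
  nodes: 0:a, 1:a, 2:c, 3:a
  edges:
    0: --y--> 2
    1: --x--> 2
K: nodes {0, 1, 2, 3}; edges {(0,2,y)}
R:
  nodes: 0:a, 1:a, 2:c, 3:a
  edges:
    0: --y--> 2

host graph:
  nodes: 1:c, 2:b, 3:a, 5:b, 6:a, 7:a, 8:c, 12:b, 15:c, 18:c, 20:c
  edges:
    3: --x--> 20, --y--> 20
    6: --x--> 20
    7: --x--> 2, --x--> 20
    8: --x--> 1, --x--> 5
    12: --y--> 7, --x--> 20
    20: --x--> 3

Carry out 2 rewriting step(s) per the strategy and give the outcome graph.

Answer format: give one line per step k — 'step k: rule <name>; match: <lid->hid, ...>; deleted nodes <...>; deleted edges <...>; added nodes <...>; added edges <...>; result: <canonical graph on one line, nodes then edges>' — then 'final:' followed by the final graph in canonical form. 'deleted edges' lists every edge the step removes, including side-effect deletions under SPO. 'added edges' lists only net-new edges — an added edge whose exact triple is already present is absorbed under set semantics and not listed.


step 1: rule r2; match: 0->3, 1->6, 2->20, 3->7; deleted nodes (none); deleted edges (6,20,x); added nodes (none); added edges (none); result: nodes: 1:c, 2:b, 3:a, 5:b, 6:a, 7:a, 8:c, 12:b, 15:c, 18:c, 20:c edges: (3,20,x); (3,20,y); (7,2,x); (7,20,x); (8,1,x); (8,5,x); (12,7,y); (12,20,x); (20,3,x)
step 2: rule r2; match: 0->3, 1->7, 2->20, 3->6; deleted nodes (none); deleted edges (7,20,x); added nodes (none); added edges (none); result: nodes: 1:c, 2:b, 3:a, 5:b, 6:a, 7:a, 8:c, 12:b, 15:c, 18:c, 20:c edges: (3,20,x); (3,20,y); (7,2,x); (8,1,x); (8,5,x); (12,7,y); (12,20,x); (20,3,x)
final:
nodes: 1:c, 2:b, 3:a, 5:b, 6:a, 7:a, 8:c, 12:b, 15:c, 18:c, 20:c
edges: (3,20,x); (3,20,y); (7,2,x); (8,1,x); (8,5,x); (12,7,y); (12,20,x); (20,3,x)


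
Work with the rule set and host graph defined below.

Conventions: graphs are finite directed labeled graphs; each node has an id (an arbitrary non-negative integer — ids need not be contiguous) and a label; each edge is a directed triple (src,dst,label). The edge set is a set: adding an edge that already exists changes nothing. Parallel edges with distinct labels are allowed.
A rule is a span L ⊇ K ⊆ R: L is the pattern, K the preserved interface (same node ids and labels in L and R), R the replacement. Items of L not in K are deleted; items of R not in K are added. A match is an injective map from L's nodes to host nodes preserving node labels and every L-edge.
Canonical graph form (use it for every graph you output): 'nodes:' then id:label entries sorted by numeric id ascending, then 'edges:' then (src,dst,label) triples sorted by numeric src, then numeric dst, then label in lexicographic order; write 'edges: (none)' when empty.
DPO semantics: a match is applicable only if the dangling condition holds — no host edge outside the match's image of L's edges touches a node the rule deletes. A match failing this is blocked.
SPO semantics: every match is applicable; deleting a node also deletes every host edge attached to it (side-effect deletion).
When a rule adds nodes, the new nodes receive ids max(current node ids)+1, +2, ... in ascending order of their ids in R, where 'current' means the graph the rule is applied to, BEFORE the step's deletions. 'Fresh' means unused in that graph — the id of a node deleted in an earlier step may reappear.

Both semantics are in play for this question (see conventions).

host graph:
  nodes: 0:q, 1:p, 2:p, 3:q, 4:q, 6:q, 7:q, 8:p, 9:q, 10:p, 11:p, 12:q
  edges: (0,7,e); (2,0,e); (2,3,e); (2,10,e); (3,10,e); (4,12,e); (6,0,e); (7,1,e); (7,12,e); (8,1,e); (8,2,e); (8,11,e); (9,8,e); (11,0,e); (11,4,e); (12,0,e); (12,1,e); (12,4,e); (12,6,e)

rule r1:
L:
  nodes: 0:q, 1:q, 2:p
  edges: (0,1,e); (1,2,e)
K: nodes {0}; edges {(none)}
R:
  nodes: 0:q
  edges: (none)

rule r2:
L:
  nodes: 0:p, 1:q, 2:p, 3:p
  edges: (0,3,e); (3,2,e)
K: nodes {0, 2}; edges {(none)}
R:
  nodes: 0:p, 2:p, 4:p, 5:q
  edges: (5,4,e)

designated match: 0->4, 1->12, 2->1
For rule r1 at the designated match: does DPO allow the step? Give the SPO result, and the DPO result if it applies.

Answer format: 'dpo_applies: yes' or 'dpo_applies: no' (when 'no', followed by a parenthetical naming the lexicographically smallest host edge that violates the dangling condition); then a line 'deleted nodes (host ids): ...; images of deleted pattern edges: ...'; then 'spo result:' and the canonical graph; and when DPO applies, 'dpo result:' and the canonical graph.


dpo_applies: no
(the rule deletes node 1, which keeps host edge (7,1,e) outside the match image — the dangling condition fails, DPO blocks; SPO proceeds and side-deletes such edges)
deleted nodes (host ids): 1, 12; images of deleted pattern edges: (4,12,e); (12,1,e)
spo result:
nodes: 0:q, 2:p, 3:q, 4:q, 6:q, 7:q, 8:p, 9:q, 10:p, 11:p
edges: (0,7,e); (2,0,e); (2,3,e); (2,10,e); (3,10,e); (6,0,e); (8,2,e); (8,11,e); (9,8,e); (11,0,e); (11,4,e)


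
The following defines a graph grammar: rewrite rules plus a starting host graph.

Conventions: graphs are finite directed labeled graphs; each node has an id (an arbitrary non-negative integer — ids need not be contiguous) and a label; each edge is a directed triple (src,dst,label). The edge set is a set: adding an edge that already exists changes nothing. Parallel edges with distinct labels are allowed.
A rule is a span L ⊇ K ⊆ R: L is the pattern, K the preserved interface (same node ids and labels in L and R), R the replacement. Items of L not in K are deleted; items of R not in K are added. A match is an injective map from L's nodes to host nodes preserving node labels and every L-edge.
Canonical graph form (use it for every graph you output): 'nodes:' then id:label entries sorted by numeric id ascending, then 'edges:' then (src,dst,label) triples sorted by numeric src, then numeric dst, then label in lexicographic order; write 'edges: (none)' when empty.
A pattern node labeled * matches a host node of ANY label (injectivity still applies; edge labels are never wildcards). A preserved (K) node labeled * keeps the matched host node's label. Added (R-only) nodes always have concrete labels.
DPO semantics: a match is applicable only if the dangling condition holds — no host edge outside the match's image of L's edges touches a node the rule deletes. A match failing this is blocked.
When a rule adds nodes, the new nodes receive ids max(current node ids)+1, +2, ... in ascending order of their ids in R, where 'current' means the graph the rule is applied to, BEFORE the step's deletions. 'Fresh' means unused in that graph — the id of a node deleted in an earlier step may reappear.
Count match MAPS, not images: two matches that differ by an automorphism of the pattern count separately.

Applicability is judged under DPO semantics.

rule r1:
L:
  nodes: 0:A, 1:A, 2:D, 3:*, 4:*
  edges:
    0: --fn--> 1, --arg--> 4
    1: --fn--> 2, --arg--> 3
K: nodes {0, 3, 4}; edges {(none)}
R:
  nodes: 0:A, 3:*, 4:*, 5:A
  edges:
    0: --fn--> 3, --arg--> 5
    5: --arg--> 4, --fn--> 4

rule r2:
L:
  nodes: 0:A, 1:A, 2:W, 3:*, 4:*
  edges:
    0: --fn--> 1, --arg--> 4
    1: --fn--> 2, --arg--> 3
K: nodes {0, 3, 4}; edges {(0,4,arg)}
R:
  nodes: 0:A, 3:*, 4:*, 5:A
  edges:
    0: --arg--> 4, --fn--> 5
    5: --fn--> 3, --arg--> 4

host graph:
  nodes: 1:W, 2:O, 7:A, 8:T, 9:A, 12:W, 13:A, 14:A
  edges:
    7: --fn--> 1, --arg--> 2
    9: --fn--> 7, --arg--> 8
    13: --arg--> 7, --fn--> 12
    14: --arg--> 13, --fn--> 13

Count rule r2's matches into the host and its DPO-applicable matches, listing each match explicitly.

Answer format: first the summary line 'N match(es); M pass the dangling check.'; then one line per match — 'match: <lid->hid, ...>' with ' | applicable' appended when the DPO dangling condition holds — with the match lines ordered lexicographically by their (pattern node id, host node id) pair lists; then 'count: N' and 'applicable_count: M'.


1 match(es); 0 pass the dangling check.
match: 0->9, 1->7, 2->1, 3->2, 4->8
count: 1
applicable_count: 0
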